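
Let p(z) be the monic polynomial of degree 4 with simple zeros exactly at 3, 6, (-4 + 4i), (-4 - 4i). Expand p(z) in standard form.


The polynomial is p(z) = ∏_{α ∈ S} (z − α), where S = {3, 6, (-4 + 4i), (-4 - 4i)}.
Expanding the product yields: p(z) = z^4 -z^3 -22·z^2 -144·z + 576.
Note conjugate pairs combine to real quadratics: (z − (-4+4i))(z − (-4−4i)) = z² + 8z + 32.
The resulting polynomial has degree 4 and real coefficients as required.

p(z) = z^4 -z^3 -22·z^2 -144·z + 576.


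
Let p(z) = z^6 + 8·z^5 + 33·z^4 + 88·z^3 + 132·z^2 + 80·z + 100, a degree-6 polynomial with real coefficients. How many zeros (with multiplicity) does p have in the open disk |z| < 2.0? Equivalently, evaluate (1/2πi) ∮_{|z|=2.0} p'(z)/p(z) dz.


The zeros of p are: (-1 + 3i), (-1 - 3i), (-3 + 1i), (-3 - 1i), (0 + 1i), (0 - 1i).
Their magnitudes are: 3.162, 3.162, 3.162, 3.162, 1, 1.
Zeros with |z| < R = 2.0: (0 + 1i), (0 - 1i).
Count = 2.
By the argument principle, (1/2πi) ∮_{|z|=R} p'(z)/p(z) dz equals exactly this count.

Number of zeros inside |z| < 2.0: 2.


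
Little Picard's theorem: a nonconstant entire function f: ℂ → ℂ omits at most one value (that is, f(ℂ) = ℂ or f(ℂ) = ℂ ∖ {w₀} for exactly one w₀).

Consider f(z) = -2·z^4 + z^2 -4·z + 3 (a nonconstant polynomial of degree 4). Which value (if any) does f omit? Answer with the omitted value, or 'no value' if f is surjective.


Little Picard bounds the complement of f(ℂ) to at most one point.
For every w ∈ ℂ, the equation p(z) − w = 0 is a nonconstant polynomial in z and hence has at least one root by the fundamental theorem of algebra. So p is surjective onto ℂ, omitting no value.

Omitted value: no value.


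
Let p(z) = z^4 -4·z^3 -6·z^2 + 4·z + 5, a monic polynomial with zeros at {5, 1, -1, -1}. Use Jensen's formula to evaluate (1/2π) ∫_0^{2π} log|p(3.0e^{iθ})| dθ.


Zeros: -1, -1, 1, 5; r = 3.0.
Inside |z| < r: -1, -1, 1. Outside (|z| ≥ r): 5.
p(0) = 5, so log|p(0)| = log(5) = 1.6094.
Apply Jensen: I(r) = log|p(0)| + Σ_k log(r/|z_k|), summed over zeros inside |z| < r.
  log(r/|z_k|) for z_k = 1: log(3.0/1) = 1.0986
  log(r/|z_k|) for z_k = -1: log(3.0/1) = 1.0986
  log(r/|z_k|) for z_k = -1: log(3.0/1) = 1.0986
  Outside zeros (5) contribute nothing to the Jensen sum.
Sum over inside zeros: 3.2958.
I(r) = log|p(0)| + (inside sum) = 1.6094 + 3.2958 = 4.9053.
Note: since some zeros are outside |z| ≤ r, the simplified n·log(r) form does NOT apply — only the inside zeros contribute.

I(r) ≈ 4.9053.


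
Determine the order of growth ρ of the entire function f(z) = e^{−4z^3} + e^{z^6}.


Each summand is entire of order 3 and 6 respectively (as in the single-exponential case). The order of a sum is at most the max of the orders, so ρ ≤ 6. For the lower bound: on |z|=r choose arg z so that 1z^6 is real positive; then |e^{1z^6}| = e^{1r^6} while |e^{-4z^3}| ≤ e^{4r^3} = o(e^{1r^6}). So |f| ≥ e^{1r^6}(1 − o(1)) and ρ ≥ 6. Hence ρ = max(3, 6) = 6.
Therefore ρ = 6.

Order ρ = 6.


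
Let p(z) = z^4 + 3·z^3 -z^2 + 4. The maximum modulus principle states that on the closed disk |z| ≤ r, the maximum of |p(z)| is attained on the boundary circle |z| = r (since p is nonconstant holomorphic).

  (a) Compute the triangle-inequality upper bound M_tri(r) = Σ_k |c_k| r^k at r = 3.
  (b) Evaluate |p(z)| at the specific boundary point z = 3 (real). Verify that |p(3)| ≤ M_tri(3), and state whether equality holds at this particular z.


Coefficients: c_0 = 4, c_1 = 0, c_2 = -1, c_3 = 3, c_4 = 1. Radius r = 3.
Part (a). Triangle bound: M_tri(r) = Σ_k |c_k| r^k
  = |4|·3^0 + |0|·3^1 + |-1|·3^2 + |3|·3^3 + |1|·3^4
  = 4 + 0 + 9 + 81 + 81 = 175.
This bounds M(r) := max_{|z|=r} |p(z)| from above; equality holds iff all terms c_k z^k can be made to align in phase at a single z on |z|=r.
Part (b). At z = 3 (real, on the circle |z| = r):
  p(3) = (4)·3^0 + (0)·3^1 + (-1)·3^2 + (3)·3^3 + (1)·3^4 = 157.
  |p(3)| = 157.
Check: |p(3)| = 157 ≤ 175 = M_tri(3). ✓ Equality does not hold at z = 3 (the coefficients have mixed signs, so the terms do not all align in phase there).

M_tri(3) = 175; |p(3)| = 157; equality at z=3: no.


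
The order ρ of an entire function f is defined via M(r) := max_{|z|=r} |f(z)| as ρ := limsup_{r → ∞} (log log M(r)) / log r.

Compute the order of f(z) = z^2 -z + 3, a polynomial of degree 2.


|f(z)| ≤ Σ|c_k|·r^k = O(r^2) as r → ∞. Polynomial growth is O(e^{r^ε}) for every ε > 0 (since r^2/e^{r^ε} → 0), so ρ ≤ ε for all ε > 0, i.e. ρ = 0. Every nonconstant polynomial has order 0.
Therefore ρ = 0.

Order ρ = 0.


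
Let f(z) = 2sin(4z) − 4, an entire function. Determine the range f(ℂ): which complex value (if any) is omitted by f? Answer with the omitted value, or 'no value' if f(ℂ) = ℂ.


Little Picard bounds the complement of f(ℂ) to at most one point.
sin is entire and surjective onto ℂ: for every w ∈ ℂ, sin(ζ) = w has a solution ζ ∈ ℂ (e.g., via the complex inverse arcsin). With ζ = 4z this gives z = ζ/(4). Then 2·sin(4z) takes every value in 2·ℂ = ℂ, and adding -4 is a bijection of ℂ. So f is surjective and omits no value. (Note: only on the real line is sin bounded by [−1, 1].)

Omitted value: no value.


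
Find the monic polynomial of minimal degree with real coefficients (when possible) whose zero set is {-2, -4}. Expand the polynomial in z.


The polynomial is p(z) = ∏_{α ∈ S} (z − α), where S = {-2, -4}.
Expanding the product yields: p(z) = z^2 + 6·z + 8.
The resulting polynomial has degree 2 and real coefficients as required.

p(z) = z^2 + 6·z + 8.


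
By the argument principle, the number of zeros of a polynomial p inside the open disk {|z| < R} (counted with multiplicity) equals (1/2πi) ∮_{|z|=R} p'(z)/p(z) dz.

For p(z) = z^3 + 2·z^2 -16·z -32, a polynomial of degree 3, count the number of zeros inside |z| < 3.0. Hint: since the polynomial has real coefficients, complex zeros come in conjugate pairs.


The zeros of p are: -2, -4, 4.
Their magnitudes are: 2, 4, 4.
Zeros with |z| < R = 3.0: -2.
Count = 1.
By the argument principle, (1/2πi) ∮_{|z|=R} p'(z)/p(z) dz equals exactly this count.

Number of zeros inside |z| < 3.0: 1.


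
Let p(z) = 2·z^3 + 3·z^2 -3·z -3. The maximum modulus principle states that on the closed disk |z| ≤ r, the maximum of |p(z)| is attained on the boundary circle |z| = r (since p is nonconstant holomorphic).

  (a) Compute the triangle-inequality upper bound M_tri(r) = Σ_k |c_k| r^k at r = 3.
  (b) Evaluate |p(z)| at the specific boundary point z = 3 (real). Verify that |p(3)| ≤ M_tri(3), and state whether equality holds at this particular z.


Coefficients: c_0 = -3, c_1 = -3, c_2 = 3, c_3 = 2. Radius r = 3.
Part (a). Triangle bound: M_tri(r) = Σ_k |c_k| r^k
  = |-3|·3^0 + |-3|·3^1 + |3|·3^2 + |2|·3^3
  = 3 + 9 + 27 + 54 = 93.
This bounds M(r) := max_{|z|=r} |p(z)| from above; equality holds iff all terms c_k z^k can be made to align in phase at a single z on |z|=r.
Part (b). At z = 3 (real, on the circle |z| = r):
  p(3) = (-3)·3^0 + (-3)·3^1 + (3)·3^2 + (2)·3^3 = 69.
  |p(3)| = 69.
Check: |p(3)| = 69 ≤ 93 = M_tri(3). ✓ Equality does not hold at z = 3 (the coefficients have mixed signs, so the terms do not all align in phase there).

M_tri(3) = 93; |p(3)| = 69; equality at z=3: no.


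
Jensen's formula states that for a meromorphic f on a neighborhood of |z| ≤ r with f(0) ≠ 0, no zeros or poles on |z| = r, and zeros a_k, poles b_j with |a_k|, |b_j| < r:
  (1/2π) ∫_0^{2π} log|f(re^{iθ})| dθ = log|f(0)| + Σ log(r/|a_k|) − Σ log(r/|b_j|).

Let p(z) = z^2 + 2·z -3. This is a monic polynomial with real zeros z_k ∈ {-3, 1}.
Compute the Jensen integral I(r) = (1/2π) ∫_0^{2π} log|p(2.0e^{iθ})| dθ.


Zeros: -3, 1; r = 2.0.
Inside |z| < r: 1. Outside (|z| ≥ r): -3.
p(0) = -3, so log|p(0)| = log(3) = 1.0986.
Apply Jensen: I(r) = log|p(0)| + Σ_k log(r/|z_k|), summed over zeros inside |z| < r.
  log(r/|z_k|) for z_k = 1: log(2.0/1) = 0.6931
  Outside zeros (-3) contribute nothing to the Jensen sum.
Sum over inside zeros: 0.6931.
I(r) = log|p(0)| + (inside sum) = 1.0986 + 0.6931 = 1.7918.
Note: since some zeros are outside |z| ≤ r, the simplified n·log(r) form does NOT apply — only the inside zeros contribute.

I(r) ≈ 1.7918.


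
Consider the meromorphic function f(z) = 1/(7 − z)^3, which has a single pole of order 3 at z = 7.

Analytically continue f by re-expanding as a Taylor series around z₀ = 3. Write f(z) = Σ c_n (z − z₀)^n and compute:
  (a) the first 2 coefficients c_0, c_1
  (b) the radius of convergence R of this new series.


Let w = z − z₀, so z = z₀ + w.
Then 7 − z = 7 − (z₀ + w) = (7 − z₀) − w = 4 − w.
f(z) = 1/(4 − w)^3 = (1/(4)^3) · (1 − w/(4))^{−3}.
By the binomial series (1−u)^{−3} = Σ_{n≥0} C(n+2, 2) u^n for |u|<1, with u = w/(4):
  c_n = C(n+2, 2) / (4)^(n+3).
  c_0 = 1/(4)^3 = 1/64.
  c_1 = 3/(4)^4 = 3/256.
The series is valid for |w/d| < 1, i.e. |z − z₀| < |d|.
Radius of convergence: R = |7 − z₀| = |4| = 4 (distance from z₀ to the singularity z = 7).

c_0 = 1/64, c_1 = 3/256; R = 4.


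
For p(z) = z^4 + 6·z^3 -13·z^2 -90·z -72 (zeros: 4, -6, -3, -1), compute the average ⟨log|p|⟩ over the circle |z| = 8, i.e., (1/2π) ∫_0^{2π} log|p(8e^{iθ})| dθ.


Zeros: -6, -3, -1, 4; r = 8.
Inside |z| < r: -6, -3, -1, 4. Outside (|z| ≥ r): ∅.
p(0) = -72, so log|p(0)| = log(72) = 4.2767.
Apply Jensen: I(r) = log|p(0)| + Σ_k log(r/|z_k|), summed over zeros inside |z| < r.
  log(r/|z_k|) for z_k = 4: log(8/4) = 0.6931
  log(r/|z_k|) for z_k = -6: log(8/6) = 0.2877
  log(r/|z_k|) for z_k = -3: log(8/3) = 0.9808
  log(r/|z_k|) for z_k = -1: log(8/1) = 2.0794
Sum over inside zeros: 4.0411.
I(r) = log|p(0)| + (inside sum) = 4.2767 + 4.0411 = 8.3178.
Closed form (all zeros inside, monic): I(r) = n·log(r) = 4·log(8) = 8.3178. ✓

I(r) ≈ 8.3178.


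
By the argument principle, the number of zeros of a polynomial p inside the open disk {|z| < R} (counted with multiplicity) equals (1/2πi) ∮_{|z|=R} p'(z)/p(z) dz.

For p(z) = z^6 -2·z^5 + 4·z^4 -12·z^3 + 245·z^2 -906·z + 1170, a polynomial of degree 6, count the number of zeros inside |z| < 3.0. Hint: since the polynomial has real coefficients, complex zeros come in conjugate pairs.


The zeros of p are: (2 + 1i), (2 - 1i), (-3 + 3i), (-3 - 3i), (2 + 3i), (2 - 3i).
Their magnitudes are: 2.236, 2.236, 4.243, 4.243, 3.606, 3.606.
Zeros with |z| < R = 3.0: (2 + 1i), (2 - 1i).
Count = 2.
By the argument principle, (1/2πi) ∮_{|z|=R} p'(z)/p(z) dz equals exactly this count.

Number of zeros inside |z| < 3.0: 2.


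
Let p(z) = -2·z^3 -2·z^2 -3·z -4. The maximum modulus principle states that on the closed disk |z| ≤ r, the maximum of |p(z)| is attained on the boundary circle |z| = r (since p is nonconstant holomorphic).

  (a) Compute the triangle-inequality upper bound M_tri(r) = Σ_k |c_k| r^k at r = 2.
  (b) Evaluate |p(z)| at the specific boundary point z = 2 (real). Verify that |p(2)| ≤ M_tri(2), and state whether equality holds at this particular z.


Coefficients: c_0 = -4, c_1 = -3, c_2 = -2, c_3 = -2. Radius r = 2.
Part (a). Triangle bound: M_tri(r) = Σ_k |c_k| r^k
  = |-4|·2^0 + |-3|·2^1 + |-2|·2^2 + |-2|·2^3
  = 4 + 6 + 8 + 16 = 34.
This bounds M(r) := max_{|z|=r} |p(z)| from above; equality holds iff all terms c_k z^k can be made to align in phase at a single z on |z|=r.
Part (b). At z = 2 (real, on the circle |z| = r):
  p(2) = (-4)·2^0 + (-3)·2^1 + (-2)·2^2 + (-2)·2^3 = -34.
  |p(2)| = 34.
Since all nonzero coefficients share the same sign, |p(2)| = 34 = M_tri(2); the triangle bound is attained at z = 2, so in fact M(r) = 34.

M_tri(2) = 34; |p(2)| = 34; equality at z=2: yes.


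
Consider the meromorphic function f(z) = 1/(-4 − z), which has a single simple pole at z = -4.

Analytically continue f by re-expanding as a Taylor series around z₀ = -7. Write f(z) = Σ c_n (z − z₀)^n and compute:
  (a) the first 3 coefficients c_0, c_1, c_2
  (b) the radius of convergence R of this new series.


Let w = z − z₀, so z = z₀ + w.
Then -4 − z = -4 − (z₀ + w) = (-4 − z₀) − w = 3 − w.
f(z) = 1/(3 − w) = (1/(3)) · 1/(1 − w/(3)) = Σ_{n≥0} w^n / (3)^(n+1).
So c_n = 1/(3)^(n+1):
  c_0 = 1/(3)^1 = 1/3.
  c_1 = 1/(3)^2 = 1/9.
  c_2 = 1/(3)^3 = 1/27.
The series is valid for |w/d| < 1, i.e. |z − z₀| < |d|.
Radius of convergence: R = |-4 − z₀| = |3| = 3 (distance from z₀ to the singularity z = -4).

c_0 = 1/3, c_1 = 1/9, c_2 = 1/27; R = 3.


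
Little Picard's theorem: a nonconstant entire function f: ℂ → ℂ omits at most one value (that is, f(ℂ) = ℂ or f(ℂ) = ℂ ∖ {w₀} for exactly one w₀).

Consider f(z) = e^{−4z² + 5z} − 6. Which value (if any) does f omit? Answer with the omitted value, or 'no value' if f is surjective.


Little Picard bounds the complement of f(ℂ) to at most one point.
The exponent g(z) = −4z² + 5z is a nonconstant polynomial, hence surjective onto ℂ. So e^{g(z)} takes every value in {e^w : w ∈ ℂ} = ℂ ∖ {0}. Adding -6 shifts the range to ℂ ∖ {-6}. f omits exactly -6.

Omitted value: -6.


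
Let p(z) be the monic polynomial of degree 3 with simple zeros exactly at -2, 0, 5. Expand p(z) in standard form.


The polynomial is p(z) = ∏_{α ∈ S} (z − α), where S = {-2, 0, 5}.
Expanding the product yields: p(z) = z^3 -3·z^2 -10·z.
The resulting polynomial has degree 3 and real coefficients as required.

p(z) = z^3 -3·z^2 -10·z.


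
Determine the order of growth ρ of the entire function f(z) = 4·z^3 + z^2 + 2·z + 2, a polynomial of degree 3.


|f(z)| ≤ Σ|c_k|·r^k = O(r^3) as r → ∞. Polynomial growth is O(e^{r^ε}) for every ε > 0 (since r^3/e^{r^ε} → 0), so ρ ≤ ε for all ε > 0, i.e. ρ = 0. Every nonconstant polynomial has order 0.
Therefore ρ = 0.

Order ρ = 0.


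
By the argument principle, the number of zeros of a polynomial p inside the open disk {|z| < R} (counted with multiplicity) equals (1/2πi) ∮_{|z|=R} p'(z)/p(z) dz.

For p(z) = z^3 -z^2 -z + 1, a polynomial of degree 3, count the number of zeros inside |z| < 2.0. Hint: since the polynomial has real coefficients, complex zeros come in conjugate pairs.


The zeros of p are: 1, -1, 1.
Their magnitudes are: 1, 1, 1.
Zeros with |z| < R = 2.0: 1, -1, 1.
Count = 3.
By the argument principle, (1/2πi) ∮_{|z|=R} p'(z)/p(z) dz equals exactly this count.

Number of zeros inside |z| < 2.0: 3.


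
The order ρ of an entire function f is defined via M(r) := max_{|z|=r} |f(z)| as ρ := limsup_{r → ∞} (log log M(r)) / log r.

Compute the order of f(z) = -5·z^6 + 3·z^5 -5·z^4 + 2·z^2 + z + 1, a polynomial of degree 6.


|f(z)| ≤ Σ|c_k|·r^k = O(r^6) as r → ∞. Polynomial growth is O(e^{r^ε}) for every ε > 0 (since r^6/e^{r^ε} → 0), so ρ ≤ ε for all ε > 0, i.e. ρ = 0. Every nonconstant polynomial has order 0.
Therefore ρ = 0.

Order ρ = 0.


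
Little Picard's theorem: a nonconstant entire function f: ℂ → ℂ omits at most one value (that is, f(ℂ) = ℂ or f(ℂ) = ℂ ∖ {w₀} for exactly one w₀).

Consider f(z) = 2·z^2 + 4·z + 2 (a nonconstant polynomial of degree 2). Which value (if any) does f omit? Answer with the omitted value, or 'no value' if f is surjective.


Little Picard bounds the complement of f(ℂ) to at most one point.
For every w ∈ ℂ, the equation p(z) − w = 0 is a nonconstant polynomial in z and hence has at least one root by the fundamental theorem of algebra. So p is surjective onto ℂ, omitting no value.

Omitted value: no value.


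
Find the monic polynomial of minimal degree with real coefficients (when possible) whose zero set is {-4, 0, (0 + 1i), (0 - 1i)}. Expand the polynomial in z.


The polynomial is p(z) = ∏_{α ∈ S} (z − α), where S = {-4, 0, (0 + 1i), (0 - 1i)}.
Expanding the product yields: p(z) = z^4 + 4·z^3 + z^2 + 4·z.
Note conjugate pairs combine to real quadratics: (z − (0+1i))(z − (0−1i)) = z² + 1.
The resulting polynomial has degree 4 and real coefficients as required.

p(z) = z^4 + 4·z^3 + z^2 + 4·z.


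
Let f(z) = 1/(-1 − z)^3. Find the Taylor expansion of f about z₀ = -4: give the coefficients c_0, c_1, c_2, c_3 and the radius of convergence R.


Let w = z − z₀, so z = z₀ + w.
Then -1 − z = -1 − (z₀ + w) = (-1 − z₀) − w = 3 − w.
f(z) = 1/(3 − w)^3 = (1/(3)^3) · (1 − w/(3))^{−3}.
By the binomial series (1−u)^{−3} = Σ_{n≥0} C(n+2, 2) u^n for |u|<1, with u = w/(3):
  c_n = C(n+2, 2) / (3)^(n+3).
  c_0 = 1/(3)^3 = 1/27.
  c_1 = 3/(3)^4 = 1/27.
  c_2 = 6/(3)^5 = 2/81.
  c_3 = 10/(3)^6 = 10/729.
The series is valid for |w/d| < 1, i.e. |z − z₀| < |d|.
Radius of convergence: R = |-1 − z₀| = |3| = 3 (distance from z₀ to the singularity z = -1).

c_0 = 1/27, c_1 = 1/27, c_2 = 2/81, c_3 = 10/729; R = 3.


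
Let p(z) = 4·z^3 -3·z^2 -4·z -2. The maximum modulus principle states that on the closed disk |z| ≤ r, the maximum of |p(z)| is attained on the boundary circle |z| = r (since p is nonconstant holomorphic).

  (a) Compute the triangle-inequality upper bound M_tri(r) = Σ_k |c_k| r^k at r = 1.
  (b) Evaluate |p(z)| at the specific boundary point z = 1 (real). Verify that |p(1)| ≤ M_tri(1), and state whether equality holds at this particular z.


Coefficients: c_0 = -2, c_1 = -4, c_2 = -3, c_3 = 4. Radius r = 1.
Part (a). Triangle bound: M_tri(r) = Σ_k |c_k| r^k
  = |-2|·1^0 + |-4|·1^1 + |-3|·1^2 + |4|·1^3
  = 2 + 4 + 3 + 4 = 13.
This bounds M(r) := max_{|z|=r} |p(z)| from above; equality holds iff all terms c_k z^k can be made to align in phase at a single z on |z|=r.
Part (b). At z = 1 (real, on the circle |z| = r):
  p(1) = (-2)·1^0 + (-4)·1^1 + (-3)·1^2 + (4)·1^3 = -5.
  |p(1)| = 5.
Check: |p(1)| = 5 ≤ 13 = M_tri(1). ✓ Equality does not hold at z = 1 (the coefficients have mixed signs, so the terms do not all align in phase there).

M_tri(1) = 13; |p(1)| = 5; equality at z=1: no.


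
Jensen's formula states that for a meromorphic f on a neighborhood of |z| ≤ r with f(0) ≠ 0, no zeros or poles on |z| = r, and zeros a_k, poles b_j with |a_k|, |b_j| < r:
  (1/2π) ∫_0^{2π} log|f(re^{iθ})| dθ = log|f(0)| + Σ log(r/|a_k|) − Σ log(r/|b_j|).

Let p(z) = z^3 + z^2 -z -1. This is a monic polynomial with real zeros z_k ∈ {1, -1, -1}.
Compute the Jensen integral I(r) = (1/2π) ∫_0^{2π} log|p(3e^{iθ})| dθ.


Zeros: -1, -1, 1; r = 3.
Inside |z| < r: -1, -1, 1. Outside (|z| ≥ r): ∅.
p(0) = -1, so log|p(0)| = log(1) = 0.0000.
Apply Jensen: I(r) = log|p(0)| + Σ_k log(r/|z_k|), summed over zeros inside |z| < r.
  log(r/|z_k|) for z_k = 1: log(3/1) = 1.0986
  log(r/|z_k|) for z_k = -1: log(3/1) = 1.0986
  log(r/|z_k|) for z_k = -1: log(3/1) = 1.0986
Sum over inside zeros: 3.2958.
I(r) = log|p(0)| + (inside sum) = 0.0000 + 3.2958 = 3.2958.
Closed form (all zeros inside, monic): I(r) = n·log(r) = 3·log(3) = 3.2958. ✓

I(r) ≈ 3.2958.


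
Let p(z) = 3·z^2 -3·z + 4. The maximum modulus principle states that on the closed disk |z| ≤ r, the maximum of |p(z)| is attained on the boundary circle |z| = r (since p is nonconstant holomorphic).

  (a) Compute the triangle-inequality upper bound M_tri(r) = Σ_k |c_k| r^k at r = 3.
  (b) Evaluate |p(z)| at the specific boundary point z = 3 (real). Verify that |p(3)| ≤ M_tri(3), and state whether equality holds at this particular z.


Coefficients: c_0 = 4, c_1 = -3, c_2 = 3. Radius r = 3.
Part (a). Triangle bound: M_tri(r) = Σ_k |c_k| r^k
  = |4|·3^0 + |-3|·3^1 + |3|·3^2
  = 4 + 9 + 27 = 40.
This bounds M(r) := max_{|z|=r} |p(z)| from above; equality holds iff all terms c_k z^k can be made to align in phase at a single z on |z|=r.
Part (b). At z = 3 (real, on the circle |z| = r):
  p(3) = (4)·3^0 + (-3)·3^1 + (3)·3^2 = 22.
  |p(3)| = 22.
Check: |p(3)| = 22 ≤ 40 = M_tri(3). ✓ Equality does not hold at z = 3 (the coefficients have mixed signs, so the terms do not all align in phase there).

M_tri(3) = 40; |p(3)| = 22; equality at z=3: no.


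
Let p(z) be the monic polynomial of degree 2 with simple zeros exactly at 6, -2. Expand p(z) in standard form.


The polynomial is p(z) = ∏_{α ∈ S} (z − α), where S = {6, -2}.
Expanding the product yields: p(z) = z^2 -4·z -12.
The resulting polynomial has degree 2 and real coefficients as required.

p(z) = z^2 -4·z -12.


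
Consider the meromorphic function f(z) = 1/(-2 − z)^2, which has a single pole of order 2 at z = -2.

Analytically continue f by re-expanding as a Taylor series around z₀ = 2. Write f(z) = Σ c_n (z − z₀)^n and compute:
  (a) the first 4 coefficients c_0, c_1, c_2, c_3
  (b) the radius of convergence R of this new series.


Let w = z − z₀, so z = z₀ + w.
Then -2 − z = -2 − (z₀ + w) = (-2 − z₀) − w = -4 − w.
f(z) = 1/(-4 − w)^2 = (1/(-4)^2) · (1 − w/(-4))^{−2}.
By the binomial series (1−u)^{−2} = Σ_{n≥0} C(n+1, 1) u^n for |u|<1, with u = w/(-4):
  c_n = C(n+1, 1) / (-4)^(n+2).
  c_0 = 1/(-4)^2 = 1/16.
  c_1 = 2/(-4)^3 = -1/32.
  c_2 = 3/(-4)^4 = 3/256.
  c_3 = 4/(-4)^5 = -1/256.
The series is valid for |w/d| < 1, i.e. |z − z₀| < |d|.
Radius of convergence: R = |-2 − z₀| = |-4| = 4 (distance from z₀ to the singularity z = -2).

c_0 = 1/16, c_1 = -1/32, c_2 = 3/256, c_3 = -1/256; R = 4.


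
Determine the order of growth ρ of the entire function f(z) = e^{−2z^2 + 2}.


|e^{−2z^2 + 2}| = e^{Re(-2·z^2) + 2} ≤ e^{2|z|^2 + 2} = e^{2r^2 + 2} on |z| = r, so ρ ≤ 2. Choosing z on |z|=r so that -2·z^2 is real positive (always possible by picking arg z appropriately) gives |f(z)| = e^{2r^2 + 2}, matching the bound. The additive constant 2 does not affect log log M(r) ~ 2·log r. Hence ρ = 2.
Therefore ρ = 2.

Order ρ = 2.


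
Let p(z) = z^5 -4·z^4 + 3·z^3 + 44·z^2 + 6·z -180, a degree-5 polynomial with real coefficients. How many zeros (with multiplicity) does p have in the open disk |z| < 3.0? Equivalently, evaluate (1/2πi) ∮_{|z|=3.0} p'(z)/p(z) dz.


The zeros of p are: 2, (3 + 3i), (3 - 3i), (-2 + 1i), (-2 - 1i).
Their magnitudes are: 2, 4.243, 4.243, 2.236, 2.236.
Zeros with |z| < R = 3.0: 2, (-2 + 1i), (-2 - 1i).
Count = 3.
By the argument principle, (1/2πi) ∮_{|z|=R} p'(z)/p(z) dz equals exactly this count.

Number of zeros inside |z| < 3.0: 3.


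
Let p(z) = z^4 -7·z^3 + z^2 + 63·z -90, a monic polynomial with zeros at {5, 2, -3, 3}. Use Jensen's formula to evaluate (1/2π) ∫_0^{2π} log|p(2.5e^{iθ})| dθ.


Zeros: -3, 2, 3, 5; r = 2.5.
Inside |z| < r: 2. Outside (|z| ≥ r): -3, 3, 5.
p(0) = -90, so log|p(0)| = log(90) = 4.4998.
Apply Jensen: I(r) = log|p(0)| + Σ_k log(r/|z_k|), summed over zeros inside |z| < r.
  log(r/|z_k|) for z_k = 2: log(2.5/2) = 0.2231
  Outside zeros (-3, 3, 5) contribute nothing to the Jensen sum.
Sum over inside zeros: 0.2231.
I(r) = log|p(0)| + (inside sum) = 4.4998 + 0.2231 = 4.7230.
Note: since some zeros are outside |z| ≤ r, the simplified n·log(r) form does NOT apply — only the inside zeros contribute.

I(r) ≈ 4.7230.


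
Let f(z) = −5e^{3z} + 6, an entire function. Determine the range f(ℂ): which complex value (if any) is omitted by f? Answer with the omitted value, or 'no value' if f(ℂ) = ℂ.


Little Picard bounds the complement of f(ℂ) to at most one point.
e^{3z} is never zero on ℂ, so -5·e^{3z} takes every value in ℂ ∖ {0}. Adding 6 shifts the range to ℂ ∖ {6}. Thus f omits exactly the value 6.

Omitted value: 6.


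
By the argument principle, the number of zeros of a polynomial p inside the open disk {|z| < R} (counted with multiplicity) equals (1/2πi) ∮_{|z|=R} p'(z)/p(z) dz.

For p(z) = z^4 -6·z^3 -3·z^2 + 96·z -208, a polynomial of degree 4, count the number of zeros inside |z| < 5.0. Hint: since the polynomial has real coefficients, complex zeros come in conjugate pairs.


The zeros of p are: -4, (3 + 2i), (3 - 2i), 4.
Their magnitudes are: 4, 3.606, 3.606, 4.
Zeros with |z| < R = 5.0: -4, (3 + 2i), (3 - 2i), 4.
Count = 4.
By the argument principle, (1/2πi) ∮_{|z|=R} p'(z)/p(z) dz equals exactly this count.

Number of zeros inside |z| < 5.0: 4.


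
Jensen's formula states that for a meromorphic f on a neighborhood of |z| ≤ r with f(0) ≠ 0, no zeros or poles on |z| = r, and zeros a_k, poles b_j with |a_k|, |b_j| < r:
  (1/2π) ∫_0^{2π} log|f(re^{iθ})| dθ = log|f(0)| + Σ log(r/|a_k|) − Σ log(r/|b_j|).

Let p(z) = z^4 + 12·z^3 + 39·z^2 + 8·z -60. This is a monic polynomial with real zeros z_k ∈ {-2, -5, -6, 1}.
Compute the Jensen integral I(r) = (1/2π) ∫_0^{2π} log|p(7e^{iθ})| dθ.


Zeros: -6, -5, -2, 1; r = 7.
Inside |z| < r: -6, -5, -2, 1. Outside (|z| ≥ r): ∅.
p(0) = -60, so log|p(0)| = log(60) = 4.0943.
Apply Jensen: I(r) = log|p(0)| + Σ_k log(r/|z_k|), summed over zeros inside |z| < r.
  log(r/|z_k|) for z_k = -2: log(7/2) = 1.2528
  log(r/|z_k|) for z_k = -5: log(7/5) = 0.3365
  log(r/|z_k|) for z_k = -6: log(7/6) = 0.1542
  log(r/|z_k|) for z_k = 1: log(7/1) = 1.9459
Sum over inside zeros: 3.6893.
I(r) = log|p(0)| + (inside sum) = 4.0943 + 3.6893 = 7.7836.
Closed form (all zeros inside, monic): I(r) = n·log(r) = 4·log(7) = 7.7836. ✓

I(r) ≈ 7.7836.


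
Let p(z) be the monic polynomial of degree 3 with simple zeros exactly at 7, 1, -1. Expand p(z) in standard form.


The polynomial is p(z) = ∏_{α ∈ S} (z − α), where S = {7, 1, -1}.
Expanding the product yields: p(z) = z^3 -7·z^2 -z + 7.
The resulting polynomial has degree 3 and real coefficients as required.

p(z) = z^3 -7·z^2 -z + 7.


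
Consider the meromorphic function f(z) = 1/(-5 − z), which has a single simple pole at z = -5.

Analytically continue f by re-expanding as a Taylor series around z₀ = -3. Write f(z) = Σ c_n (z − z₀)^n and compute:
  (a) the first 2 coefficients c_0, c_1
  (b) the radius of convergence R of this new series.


Let w = z − z₀, so z = z₀ + w.
Then -5 − z = -5 − (z₀ + w) = (-5 − z₀) − w = -2 − w.
f(z) = 1/(-2 − w) = (1/(-2)) · 1/(1 − w/(-2)) = Σ_{n≥0} w^n / (-2)^(n+1).
So c_n = 1/(-2)^(n+1):
  c_0 = 1/(-2)^1 = -1/2.
  c_1 = 1/(-2)^2 = 1/4.
The series is valid for |w/d| < 1, i.e. |z − z₀| < |d|.
Radius of convergence: R = |-5 − z₀| = |-2| = 2 (distance from z₀ to the singularity z = -5).

c_0 = -1/2, c_1 = 1/4; R = 2.


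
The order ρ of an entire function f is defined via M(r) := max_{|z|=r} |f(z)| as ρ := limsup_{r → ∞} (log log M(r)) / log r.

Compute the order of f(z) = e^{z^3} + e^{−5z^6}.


Each summand is entire of order 3 and 6 respectively (as in the single-exponential case). The order of a sum is at most the max of the orders, so ρ ≤ 6. For the lower bound: on |z|=r choose arg z so that -5z^6 is real positive; then |e^{-5z^6}| = e^{5r^6} while |e^{1z^3}| ≤ e^{1r^3} = o(e^{5r^6}). So |f| ≥ e^{5r^6}(1 − o(1)) and ρ ≥ 6. Hence ρ = max(3, 6) = 6.
Therefore ρ = 6.

Order ρ = 6.


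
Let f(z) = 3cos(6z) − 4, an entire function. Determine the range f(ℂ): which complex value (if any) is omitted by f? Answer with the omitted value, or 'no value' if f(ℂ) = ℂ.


Little Picard bounds the complement of f(ℂ) to at most one point.
cos is entire and surjective onto ℂ: for every w ∈ ℂ, cos(ζ) = w has a solution ζ ∈ ℂ (e.g., via the complex inverse arccos). With ζ = 6z this gives z = ζ/(6). Then 3·cos(6z) takes every value in 3·ℂ = ℂ, and adding -4 is a bijection of ℂ. So f is surjective and omits no value. (Note: only on the real line is cos bounded by [−1, 1].)

Omitted value: no value.


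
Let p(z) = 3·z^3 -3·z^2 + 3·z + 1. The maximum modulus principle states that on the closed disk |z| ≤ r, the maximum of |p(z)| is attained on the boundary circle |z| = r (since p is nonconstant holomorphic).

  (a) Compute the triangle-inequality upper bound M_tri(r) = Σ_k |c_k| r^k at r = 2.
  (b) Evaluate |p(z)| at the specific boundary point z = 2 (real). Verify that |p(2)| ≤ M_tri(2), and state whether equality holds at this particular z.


Coefficients: c_0 = 1, c_1 = 3, c_2 = -3, c_3 = 3. Radius r = 2.
Part (a). Triangle bound: M_tri(r) = Σ_k |c_k| r^k
  = |1|·2^0 + |3|·2^1 + |-3|·2^2 + |3|·2^3
  = 1 + 6 + 12 + 24 = 43.
This bounds M(r) := max_{|z|=r} |p(z)| from above; equality holds iff all terms c_k z^k can be made to align in phase at a single z on |z|=r.
Part (b). At z = 2 (real, on the circle |z| = r):
  p(2) = (1)·2^0 + (3)·2^1 + (-3)·2^2 + (3)·2^3 = 19.
  |p(2)| = 19.
Check: |p(2)| = 19 ≤ 43 = M_tri(2). ✓ Equality does not hold at z = 2 (the coefficients have mixed signs, so the terms do not all align in phase there).

M_tri(2) = 43; |p(2)| = 19; equality at z=2: no.


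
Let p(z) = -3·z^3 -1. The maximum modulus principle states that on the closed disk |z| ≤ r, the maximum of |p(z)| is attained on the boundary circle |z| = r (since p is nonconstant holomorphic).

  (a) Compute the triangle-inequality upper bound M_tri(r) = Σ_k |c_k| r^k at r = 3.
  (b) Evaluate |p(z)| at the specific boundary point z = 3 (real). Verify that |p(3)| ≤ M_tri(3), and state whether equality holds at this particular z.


Coefficients: c_0 = -1, c_1 = 0, c_2 = 0, c_3 = -3. Radius r = 3.
Part (a). Triangle bound: M_tri(r) = Σ_k |c_k| r^k
  = |-1|·3^0 + |0|·3^1 + |0|·3^2 + |-3|·3^3
  = 1 + 0 + 0 + 81 = 82.
This bounds M(r) := max_{|z|=r} |p(z)| from above; equality holds iff all terms c_k z^k can be made to align in phase at a single z on |z|=r.
Part (b). At z = 3 (real, on the circle |z| = r):
  p(3) = (-1)·3^0 + (0)·3^1 + (0)·3^2 + (-3)·3^3 = -82.
  |p(3)| = 82.
Since all nonzero coefficients share the same sign, |p(3)| = 82 = M_tri(3); the triangle bound is attained at z = 3, so in fact M(r) = 82.

M_tri(3) = 82; |p(3)| = 82; equality at z=3: yes.


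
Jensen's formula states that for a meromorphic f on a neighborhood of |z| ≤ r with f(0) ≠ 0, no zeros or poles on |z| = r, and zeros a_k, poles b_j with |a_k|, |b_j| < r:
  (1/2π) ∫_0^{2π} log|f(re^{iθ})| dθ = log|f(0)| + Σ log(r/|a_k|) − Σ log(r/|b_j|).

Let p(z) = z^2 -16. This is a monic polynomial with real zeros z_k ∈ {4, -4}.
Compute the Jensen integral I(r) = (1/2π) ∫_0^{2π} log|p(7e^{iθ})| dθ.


Zeros: -4, 4; r = 7.
Inside |z| < r: -4, 4. Outside (|z| ≥ r): ∅.
p(0) = -16, so log|p(0)| = log(16) = 2.7726.
Apply Jensen: I(r) = log|p(0)| + Σ_k log(r/|z_k|), summed over zeros inside |z| < r.
  log(r/|z_k|) for z_k = 4: log(7/4) = 0.5596
  log(r/|z_k|) for z_k = -4: log(7/4) = 0.5596
Sum over inside zeros: 1.1192.
I(r) = log|p(0)| + (inside sum) = 2.7726 + 1.1192 = 3.8918.
Closed form (all zeros inside, monic): I(r) = n·log(r) = 2·log(7) = 3.8918. ✓

I(r) ≈ 3.8918.


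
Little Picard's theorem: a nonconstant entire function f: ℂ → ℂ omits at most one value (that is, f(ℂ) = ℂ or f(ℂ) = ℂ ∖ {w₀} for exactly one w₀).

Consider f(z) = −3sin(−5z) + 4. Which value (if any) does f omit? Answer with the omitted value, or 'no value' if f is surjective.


Little Picard bounds the complement of f(ℂ) to at most one point.
sin is entire and surjective onto ℂ: for every w ∈ ℂ, sin(ζ) = w has a solution ζ ∈ ℂ (e.g., via the complex inverse arcsin). With ζ = −5z this gives z = ζ/(-5). Then -3·sin(−5z) takes every value in -3·ℂ = ℂ, and adding 4 is a bijection of ℂ. So f is surjective and omits no value. (Note: only on the real line is sin bounded by [−1, 1].)

Omitted value: no value.


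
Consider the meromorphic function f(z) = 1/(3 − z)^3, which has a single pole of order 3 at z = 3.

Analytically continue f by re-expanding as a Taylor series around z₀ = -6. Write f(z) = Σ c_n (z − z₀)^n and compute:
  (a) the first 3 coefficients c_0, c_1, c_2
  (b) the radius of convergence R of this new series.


Let w = z − z₀, so z = z₀ + w.
Then 3 − z = 3 − (z₀ + w) = (3 − z₀) − w = 9 − w.
f(z) = 1/(9 − w)^3 = (1/(9)^3) · (1 − w/(9))^{−3}.
By the binomial series (1−u)^{−3} = Σ_{n≥0} C(n+2, 2) u^n for |u|<1, with u = w/(9):
  c_n = C(n+2, 2) / (9)^(n+3).
  c_0 = 1/(9)^3 = 1/729.
  c_1 = 3/(9)^4 = 1/2187.
  c_2 = 6/(9)^5 = 2/19683.
The series is valid for |w/d| < 1, i.e. |z − z₀| < |d|.
Radius of convergence: R = |3 − z₀| = |9| = 9 (distance from z₀ to the singularity z = 3).

c_0 = 1/729, c_1 = 1/2187, c_2 = 2/19683; R = 9.


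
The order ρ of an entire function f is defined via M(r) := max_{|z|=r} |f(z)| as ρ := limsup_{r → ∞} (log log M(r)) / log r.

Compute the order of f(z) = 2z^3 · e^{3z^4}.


M(r) = max_{|z|=r} |2|·|z|^3·|e^{3z^4}| = 2·r^3 · e^{3r^4} (the factors attain their maxima compatibly on |z|=r). Then log M(r) = log 2 + 3·log r + 3r^4, dominated by the last term, so log log M(r) ~ 4·log r. The polynomial factor 2z^3 contributes only a log r term and does not affect the order. ρ = 4.
Therefore ρ = 4.

Order ρ = 4.


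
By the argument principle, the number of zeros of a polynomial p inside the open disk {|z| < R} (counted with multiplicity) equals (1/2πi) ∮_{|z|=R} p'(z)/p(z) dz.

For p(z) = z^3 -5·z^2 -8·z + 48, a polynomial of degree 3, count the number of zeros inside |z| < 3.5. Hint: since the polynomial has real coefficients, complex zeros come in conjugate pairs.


The zeros of p are: -3, 4, 4.
Their magnitudes are: 3, 4, 4.
Zeros with |z| < R = 3.5: -3.
Count = 1.
By the argument principle, (1/2πi) ∮_{|z|=R} p'(z)/p(z) dz equals exactly this count.

Number of zeros inside |z| < 3.5: 1.


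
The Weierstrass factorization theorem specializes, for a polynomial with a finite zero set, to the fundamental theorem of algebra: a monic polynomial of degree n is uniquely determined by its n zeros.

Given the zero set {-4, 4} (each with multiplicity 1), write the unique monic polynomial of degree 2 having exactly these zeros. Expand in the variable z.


The polynomial is p(z) = ∏_{α ∈ S} (z − α), where S = {-4, 4}.
Expanding the product yields: p(z) = z^2 -16.
The resulting polynomial has degree 2 and real coefficients as required.

p(z) = z^2 -16.


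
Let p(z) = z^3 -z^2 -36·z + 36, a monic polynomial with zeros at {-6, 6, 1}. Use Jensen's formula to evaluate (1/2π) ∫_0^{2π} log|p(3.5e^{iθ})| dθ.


Zeros: -6, 1, 6; r = 3.5.
Inside |z| < r: 1. Outside (|z| ≥ r): -6, 6.
p(0) = 36, so log|p(0)| = log(36) = 3.5835.
Apply Jensen: I(r) = log|p(0)| + Σ_k log(r/|z_k|), summed over zeros inside |z| < r.
  log(r/|z_k|) for z_k = 1: log(3.5/1) = 1.2528
  Outside zeros (-6, 6) contribute nothing to the Jensen sum.
Sum over inside zeros: 1.2528.
I(r) = log|p(0)| + (inside sum) = 3.5835 + 1.2528 = 4.8363.
Note: since some zeros are outside |z| ≤ r, the simplified n·log(r) form does NOT apply — only the inside zeros contribute.

I(r) ≈ 4.8363.


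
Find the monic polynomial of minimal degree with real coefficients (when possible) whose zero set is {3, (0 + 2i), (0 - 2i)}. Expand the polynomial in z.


The polynomial is p(z) = ∏_{α ∈ S} (z − α), where S = {3, (0 + 2i), (0 - 2i)}.
Expanding the product yields: p(z) = z^3 -3·z^2 + 4·z -12.
Note conjugate pairs combine to real quadratics: (z − (0+2i))(z − (0−2i)) = z² + 4.
The resulting polynomial has degree 3 and real coefficients as required.

p(z) = z^3 -3·z^2 + 4·z -12.


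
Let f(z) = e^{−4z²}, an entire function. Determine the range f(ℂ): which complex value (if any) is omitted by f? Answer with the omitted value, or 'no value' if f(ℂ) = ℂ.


Little Picard bounds the complement of f(ℂ) to at most one point.
The exponent g(z) = −4z² is a nonconstant polynomial, hence surjective onto ℂ. So e^{g(z)} takes every value in {e^w : w ∈ ℂ} = ℂ ∖ {0}. Adding 0 shifts the range to ℂ ∖ {0}. f omits exactly 0.

Omitted value: 0.


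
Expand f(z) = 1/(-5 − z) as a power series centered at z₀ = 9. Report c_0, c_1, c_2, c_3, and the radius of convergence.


Let w = z − z₀, so z = z₀ + w.
Then -5 − z = -5 − (z₀ + w) = (-5 − z₀) − w = -14 − w.
f(z) = 1/(-14 − w) = (1/(-14)) · 1/(1 − w/(-14)) = Σ_{n≥0} w^n / (-14)^(n+1).
So c_n = 1/(-14)^(n+1):
  c_0 = 1/(-14)^1 = -1/14.
  c_1 = 1/(-14)^2 = 1/196.
  c_2 = 1/(-14)^3 = -1/2744.
  c_3 = 1/(-14)^4 = 1/38416.
The series is valid for |w/d| < 1, i.e. |z − z₀| < |d|.
Radius of convergence: R = |-5 − z₀| = |-14| = 14 (distance from z₀ to the singularity z = -5).

c_0 = -1/14, c_1 = 1/196, c_2 = -1/2744, c_3 = 1/38416; R = 14.


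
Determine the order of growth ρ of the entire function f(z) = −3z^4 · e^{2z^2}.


M(r) = max_{|z|=r} |-3|·|z|^4·|e^{2z^2}| = 3·r^4 · e^{2r^2} (the factors attain their maxima compatibly on |z|=r). Then log M(r) = log 3 + 4·log r + 2r^2, dominated by the last term, so log log M(r) ~ 2·log r. The polynomial factor -3z^4 contributes only a log r term and does not affect the order. ρ = 2.
Therefore ρ = 2.

Order ρ = 2.


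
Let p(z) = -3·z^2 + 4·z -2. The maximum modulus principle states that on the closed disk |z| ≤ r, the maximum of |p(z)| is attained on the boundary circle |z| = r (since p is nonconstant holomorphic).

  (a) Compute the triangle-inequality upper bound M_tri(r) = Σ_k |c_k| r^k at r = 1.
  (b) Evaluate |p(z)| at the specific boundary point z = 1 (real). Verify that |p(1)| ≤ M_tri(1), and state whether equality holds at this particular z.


Coefficients: c_0 = -2, c_1 = 4, c_2 = -3. Radius r = 1.
Part (a). Triangle bound: M_tri(r) = Σ_k |c_k| r^k
  = |-2|·1^0 + |4|·1^1 + |-3|·1^2
  = 2 + 4 + 3 = 9.
This bounds M(r) := max_{|z|=r} |p(z)| from above; equality holds iff all terms c_k z^k can be made to align in phase at a single z on |z|=r.
Part (b). At z = 1 (real, on the circle |z| = r):
  p(1) = (-2)·1^0 + (4)·1^1 + (-3)·1^2 = -1.
  |p(1)| = 1.
Check: |p(1)| = 1 ≤ 9 = M_tri(1). ✓ Equality does not hold at z = 1 (the coefficients have mixed signs, so the terms do not all align in phase there).

M_tri(1) = 9; |p(1)| = 1; equality at z=1: no.


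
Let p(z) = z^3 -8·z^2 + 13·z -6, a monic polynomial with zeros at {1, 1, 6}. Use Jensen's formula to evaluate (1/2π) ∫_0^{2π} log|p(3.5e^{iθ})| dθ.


Zeros: 1, 1, 6; r = 3.5.
Inside |z| < r: 1, 1. Outside (|z| ≥ r): 6.
p(0) = -6, so log|p(0)| = log(6) = 1.7918.
Apply Jensen: I(r) = log|p(0)| + Σ_k log(r/|z_k|), summed over zeros inside |z| < r.
  log(r/|z_k|) for z_k = 1: log(3.5/1) = 1.2528
  log(r/|z_k|) for z_k = 1: log(3.5/1) = 1.2528
  Outside zeros (6) contribute nothing to the Jensen sum.
Sum over inside zeros: 2.5055.
I(r) = log|p(0)| + (inside sum) = 1.7918 + 2.5055 = 4.2973.
Note: since some zeros are outside |z| ≤ r, the simplified n·log(r) form does NOT apply — only the inside zeros contribute.

I(r) ≈ 4.2973.


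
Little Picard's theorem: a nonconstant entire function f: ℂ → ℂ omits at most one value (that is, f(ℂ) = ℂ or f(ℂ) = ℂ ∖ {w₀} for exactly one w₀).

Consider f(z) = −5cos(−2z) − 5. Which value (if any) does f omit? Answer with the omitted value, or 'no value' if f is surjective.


Little Picard bounds the complement of f(ℂ) to at most one point.
cos is entire and surjective onto ℂ: for every w ∈ ℂ, cos(ζ) = w has a solution ζ ∈ ℂ (e.g., via the complex inverse arccos). With ζ = −2z this gives z = ζ/(-2). Then -5·cos(−2z) takes every value in -5·ℂ = ℂ, and adding -5 is a bijection of ℂ. So f is surjective and omits no value. (Note: only on the real line is cos bounded by [−1, 1].)

Omitted value: no value.


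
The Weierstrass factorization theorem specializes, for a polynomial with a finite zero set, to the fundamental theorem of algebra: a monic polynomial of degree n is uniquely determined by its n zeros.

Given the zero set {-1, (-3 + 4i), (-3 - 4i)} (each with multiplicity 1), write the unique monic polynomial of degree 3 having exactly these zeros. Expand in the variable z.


The polynomial is p(z) = ∏_{α ∈ S} (z − α), where S = {-1, (-3 + 4i), (-3 - 4i)}.
Expanding the product yields: p(z) = z^3 + 7·z^2 + 31·z + 25.
Note conjugate pairs combine to real quadratics: (z − (-3+4i))(z − (-3−4i)) = z² + 6z + 25.
The resulting polynomial has degree 3 and real coefficients as required.

p(z) = z^3 + 7·z^2 + 31·z + 25.
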